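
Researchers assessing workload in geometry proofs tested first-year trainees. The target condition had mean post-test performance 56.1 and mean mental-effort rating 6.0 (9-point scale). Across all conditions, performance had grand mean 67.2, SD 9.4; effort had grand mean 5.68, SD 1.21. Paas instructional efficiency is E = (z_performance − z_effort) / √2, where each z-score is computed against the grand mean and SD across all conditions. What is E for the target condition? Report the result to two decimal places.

z_performance = (56.1 − 67.2) / 9.4 = -11.1000 / 9.4 = -1.1809.
z_effort = (6.0 − 5.68) / 1.21 = 0.3200 / 1.21 = 0.2645.
z_P − z_E = -1.1809 − 0.2645 = -1.4454.
E = -1.4454 / √2 = -1.4454 / 1.41421 = -1.0221 ≈ -1.02.

-1.02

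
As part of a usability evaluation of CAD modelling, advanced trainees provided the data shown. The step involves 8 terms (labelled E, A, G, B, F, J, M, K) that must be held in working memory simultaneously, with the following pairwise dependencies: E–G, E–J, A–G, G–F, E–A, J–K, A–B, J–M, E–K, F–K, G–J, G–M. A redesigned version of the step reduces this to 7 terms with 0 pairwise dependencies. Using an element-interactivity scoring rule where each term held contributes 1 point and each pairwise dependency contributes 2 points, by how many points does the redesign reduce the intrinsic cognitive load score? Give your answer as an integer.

Original: 8 × 1 + 12 × 2 = 8 + 24 = 32.
Redesigned: 7 × 1 + 0 × 2 = 7 + 0 = 7.
Reduction = 32 − 7 = 25.

25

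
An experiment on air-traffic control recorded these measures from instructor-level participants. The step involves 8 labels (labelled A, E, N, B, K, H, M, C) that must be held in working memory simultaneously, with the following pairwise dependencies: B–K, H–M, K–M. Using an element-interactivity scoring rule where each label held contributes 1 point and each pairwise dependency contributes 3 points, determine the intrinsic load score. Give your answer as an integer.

17

Count of labels held simultaneously: 8.
Count of pairwise dependencies listed: 3.
Element contribution: 8 × 1 = 8.
Interaction contribution: 3 × 3 = 9.
Intrinsic load = 8 + 9 = 17.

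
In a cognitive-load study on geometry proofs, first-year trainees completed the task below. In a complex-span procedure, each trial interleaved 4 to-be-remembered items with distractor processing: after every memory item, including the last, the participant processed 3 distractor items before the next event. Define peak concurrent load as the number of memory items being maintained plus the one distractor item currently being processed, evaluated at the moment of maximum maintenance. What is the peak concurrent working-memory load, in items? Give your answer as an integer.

Maintenance is greatest during the distractor(s) after memory item 4: all 4 memory items are being held.
One distractor item is concurrently being processed.
Peak concurrent load = 4 + 1 = 5 items.

5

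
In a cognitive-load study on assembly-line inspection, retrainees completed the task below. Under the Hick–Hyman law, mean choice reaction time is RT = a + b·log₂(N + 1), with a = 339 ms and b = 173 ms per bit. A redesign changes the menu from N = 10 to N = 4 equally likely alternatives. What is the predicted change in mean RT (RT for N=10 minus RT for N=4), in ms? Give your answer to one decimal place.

RT(10) = 339 + 173·log₂(11) = 339 + 173·3.4594 = 937.4762 ms.
RT(4) = 339 + 173·log₂(5) = 339 + 173·2.3219 = 740.6887 ms.
Difference = 937.4762 − 740.6887 = 196.7875 ≈ 196.8 ms.

196.8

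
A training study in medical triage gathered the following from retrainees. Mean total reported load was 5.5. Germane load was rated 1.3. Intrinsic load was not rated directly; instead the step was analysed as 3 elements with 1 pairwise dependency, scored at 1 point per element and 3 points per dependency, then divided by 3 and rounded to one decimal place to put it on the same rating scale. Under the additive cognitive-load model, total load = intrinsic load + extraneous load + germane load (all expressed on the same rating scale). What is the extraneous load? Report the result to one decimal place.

Intrinsic (element-interactivity): (3 × 1 + 1 × 3) / 3 = 6 / 3 = 2.0000 → 2.0.
extraneous load = total − intrinsic − germane
             = 5.5 − 2.0 − 1.3 = 2.2.

2.2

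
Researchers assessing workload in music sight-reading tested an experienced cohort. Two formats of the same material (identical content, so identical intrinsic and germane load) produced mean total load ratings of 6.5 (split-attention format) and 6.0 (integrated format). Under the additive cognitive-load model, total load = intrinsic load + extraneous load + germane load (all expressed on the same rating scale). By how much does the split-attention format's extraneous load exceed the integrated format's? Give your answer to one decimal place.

0.5

Intrinsic and germane load are equal across formats, so the difference in total load equals the difference in extraneous load.
Extraneous-load difference = 6.5 − 6.0 = 0.5.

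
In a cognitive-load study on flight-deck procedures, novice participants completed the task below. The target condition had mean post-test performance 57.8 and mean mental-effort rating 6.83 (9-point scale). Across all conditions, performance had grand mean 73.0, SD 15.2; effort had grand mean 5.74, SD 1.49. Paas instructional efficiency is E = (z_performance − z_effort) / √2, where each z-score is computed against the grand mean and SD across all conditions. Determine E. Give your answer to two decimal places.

-1.22

z_performance = (57.8 − 73.0) / 15.2 = -15.2000 / 15.2 = -1.0000.
z_effort = (6.83 − 5.74) / 1.49 = 1.0900 / 1.49 = 0.7315.
z_P − z_E = -1.0000 − 0.7315 = -1.7315.
E = -1.7315 / √2 = -1.7315 / 1.41421 = -1.2244 ≈ -1.22.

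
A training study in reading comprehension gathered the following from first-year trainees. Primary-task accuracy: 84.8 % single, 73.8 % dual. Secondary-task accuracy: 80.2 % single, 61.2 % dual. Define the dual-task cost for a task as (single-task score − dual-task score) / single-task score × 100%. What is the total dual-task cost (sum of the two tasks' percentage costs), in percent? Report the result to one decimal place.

Primary cost = (84.8 − 73.8) / 84.8 × 100% = 12.9717%.
Secondary cost = (80.2 − 61.2) / 80.2 × 100% = 23.6908%.
Total = 12.9717% + 23.6908% = 36.6625% ≈ 36.7%.

36.7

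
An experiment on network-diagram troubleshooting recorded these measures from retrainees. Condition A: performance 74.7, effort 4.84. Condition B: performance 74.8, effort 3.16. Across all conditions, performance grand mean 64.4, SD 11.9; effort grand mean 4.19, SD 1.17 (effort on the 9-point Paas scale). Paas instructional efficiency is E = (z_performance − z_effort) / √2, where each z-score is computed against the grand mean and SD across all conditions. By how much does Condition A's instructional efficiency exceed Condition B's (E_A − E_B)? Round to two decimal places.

Condition A: z_P = (74.7 − 64.4)/11.9 = 0.8655; z_E = (4.84 − 4.19)/1.17 = 0.5556; E_A = (0.8655 − 0.5556)/√2 = 0.2191.
Condition B: z_P = (74.8 − 64.4)/11.9 = 0.8739; z_E = (3.16 − 4.19)/1.17 = -0.8803; E_B = (0.8739 − (-0.8803))/√2 = 1.2404.
E_A − E_B = 0.2191 − 1.2404 = -1.0213 ≈ -1.02.

-1.02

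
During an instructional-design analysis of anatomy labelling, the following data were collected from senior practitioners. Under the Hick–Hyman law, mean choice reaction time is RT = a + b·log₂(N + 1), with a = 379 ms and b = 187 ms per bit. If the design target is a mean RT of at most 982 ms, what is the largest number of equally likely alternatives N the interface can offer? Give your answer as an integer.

8

Set 379 + 187·log₂(N + 1) ≤ 982.
log₂(N + 1) ≤ (982 − 379) / 187 = 3.2246.
N + 1 ≤ 2^3.2246 = 9.3476.
N ≤ 8.3476, so the largest integer N is 8.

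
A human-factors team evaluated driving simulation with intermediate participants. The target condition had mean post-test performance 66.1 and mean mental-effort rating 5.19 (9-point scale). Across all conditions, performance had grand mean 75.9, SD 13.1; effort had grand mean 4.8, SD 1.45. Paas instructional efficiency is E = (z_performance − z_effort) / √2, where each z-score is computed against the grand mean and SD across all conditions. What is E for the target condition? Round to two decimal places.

-0.72

z_performance = (66.1 − 75.9) / 13.1 = -9.8000 / 13.1 = -0.7481.
z_effort = (5.19 − 4.8) / 1.45 = 0.3900 / 1.45 = 0.2690.
z_P − z_E = -0.7481 − 0.2690 = -1.0171.
E = -1.0171 / √2 = -1.0171 / 1.41421 = -0.7192 ≈ -0.72.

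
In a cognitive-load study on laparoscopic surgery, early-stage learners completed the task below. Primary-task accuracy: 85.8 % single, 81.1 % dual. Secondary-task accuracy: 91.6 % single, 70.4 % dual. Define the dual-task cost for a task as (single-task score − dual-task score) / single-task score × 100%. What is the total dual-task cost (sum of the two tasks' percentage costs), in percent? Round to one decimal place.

28.6

Primary cost = (85.8 − 81.1) / 85.8 × 100% = 5.4779%.
Secondary cost = (91.6 − 70.4) / 91.6 × 100% = 23.1441%.
Total = 5.4779% + 23.1441% = 28.6220% ≈ 28.6%.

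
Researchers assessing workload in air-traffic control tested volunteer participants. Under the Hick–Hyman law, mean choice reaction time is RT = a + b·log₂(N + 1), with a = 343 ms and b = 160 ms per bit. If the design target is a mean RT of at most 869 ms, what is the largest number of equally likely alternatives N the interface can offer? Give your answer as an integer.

8

Set 343 + 160·log₂(N + 1) ≤ 869.
log₂(N + 1) ≤ (869 − 343) / 160 = 3.2875.
N + 1 ≤ 2^3.2875 = 9.7642.
N ≤ 8.7642, so the largest integer N is 8.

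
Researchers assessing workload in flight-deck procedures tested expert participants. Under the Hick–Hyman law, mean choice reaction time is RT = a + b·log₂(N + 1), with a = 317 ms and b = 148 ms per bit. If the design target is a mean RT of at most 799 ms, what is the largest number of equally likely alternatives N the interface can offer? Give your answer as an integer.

8

Set 317 + 148·log₂(N + 1) ≤ 799.
log₂(N + 1) ≤ (799 − 317) / 148 = 3.2568.
N + 1 ≤ 2^3.2568 = 9.5586.
N ≤ 8.5586, so the largest integer N is 8.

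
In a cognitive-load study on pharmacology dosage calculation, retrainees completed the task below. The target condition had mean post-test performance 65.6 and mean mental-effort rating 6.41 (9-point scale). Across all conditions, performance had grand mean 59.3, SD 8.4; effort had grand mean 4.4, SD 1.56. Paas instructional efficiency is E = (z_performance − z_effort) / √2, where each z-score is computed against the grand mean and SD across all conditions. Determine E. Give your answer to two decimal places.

z_performance = (65.6 − 59.3) / 8.4 = 6.3000 / 8.4 = 0.7500.
z_effort = (6.41 − 4.4) / 1.56 = 2.0100 / 1.56 = 1.2885.
z_P − z_E = 0.7500 − 1.2885 = -0.5385.
E = -0.5385 / √2 = -0.5385 / 1.41421 = -0.3808 ≈ -0.38.

-0.38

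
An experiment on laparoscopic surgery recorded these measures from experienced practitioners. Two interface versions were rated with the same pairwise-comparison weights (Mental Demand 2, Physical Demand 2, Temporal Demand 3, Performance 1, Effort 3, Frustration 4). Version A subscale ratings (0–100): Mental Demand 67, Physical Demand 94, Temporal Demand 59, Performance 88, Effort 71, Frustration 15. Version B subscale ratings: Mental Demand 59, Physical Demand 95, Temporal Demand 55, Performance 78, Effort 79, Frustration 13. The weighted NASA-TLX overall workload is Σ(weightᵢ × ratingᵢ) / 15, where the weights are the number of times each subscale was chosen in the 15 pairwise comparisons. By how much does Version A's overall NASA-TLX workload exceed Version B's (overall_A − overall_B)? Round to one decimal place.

1.3

Version A weighted sum = 2·67 + 2·94 + 3·59 + 1·88 + 3·71 + 4·15 = 134 + 188 + 177 + 88 + 213 + 60 = 860; overall_A = 860/15 = 57.3333.
Version B weighted sum = 2·59 + 2·95 + 3·55 + 1·78 + 3·79 + 4·13 = 118 + 190 + 165 + 78 + 237 + 52 = 840; overall_B = 840/15 = 56.0000.
Difference = 57.3333 − 56.0000 = 1.3333 ≈ 1.3.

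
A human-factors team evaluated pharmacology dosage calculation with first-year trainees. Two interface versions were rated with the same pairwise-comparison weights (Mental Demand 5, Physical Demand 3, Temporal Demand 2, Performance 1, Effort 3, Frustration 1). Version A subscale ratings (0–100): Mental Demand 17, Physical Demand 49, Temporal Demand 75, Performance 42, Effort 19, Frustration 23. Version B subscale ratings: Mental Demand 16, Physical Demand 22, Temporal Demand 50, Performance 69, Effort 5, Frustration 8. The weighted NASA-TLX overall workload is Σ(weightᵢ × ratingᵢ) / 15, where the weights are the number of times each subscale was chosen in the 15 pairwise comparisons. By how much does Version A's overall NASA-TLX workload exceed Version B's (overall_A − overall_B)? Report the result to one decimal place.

Version A weighted sum = 5·17 + 3·49 + 2·75 + 1·42 + 3·19 + 1·23 = 85 + 147 + 150 + 42 + 57 + 23 = 504; overall_A = 504/15 = 33.6000.
Version B weighted sum = 5·16 + 3·22 + 2·50 + 1·69 + 3·5 + 1·8 = 80 + 66 + 100 + 69 + 15 + 8 = 338; overall_B = 338/15 = 22.5333.
Difference = 33.6000 − 22.5333 = 11.0667 ≈ 11.1.

11.1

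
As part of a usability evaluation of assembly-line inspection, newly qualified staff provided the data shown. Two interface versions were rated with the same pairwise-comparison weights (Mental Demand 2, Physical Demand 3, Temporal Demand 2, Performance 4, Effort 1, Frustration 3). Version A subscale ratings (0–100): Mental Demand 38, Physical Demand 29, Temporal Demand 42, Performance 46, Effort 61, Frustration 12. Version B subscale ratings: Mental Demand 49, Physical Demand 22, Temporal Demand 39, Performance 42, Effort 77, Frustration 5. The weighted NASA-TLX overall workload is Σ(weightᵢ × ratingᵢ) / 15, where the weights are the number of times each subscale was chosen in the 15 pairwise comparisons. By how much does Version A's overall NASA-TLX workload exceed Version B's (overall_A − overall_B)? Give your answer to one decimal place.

Version A weighted sum = 2·38 + 3·29 + 2·42 + 4·46 + 1·61 + 3·12 = 76 + 87 + 84 + 184 + 61 + 36 = 528; overall_A = 528/15 = 35.2000.
Version B weighted sum = 2·49 + 3·22 + 2·39 + 4·42 + 1·77 + 3·5 = 98 + 66 + 78 + 168 + 77 + 15 = 502; overall_B = 502/15 = 33.4667.
Difference = 35.2000 − 33.4667 = 1.7333 ≈ 1.7.

1.7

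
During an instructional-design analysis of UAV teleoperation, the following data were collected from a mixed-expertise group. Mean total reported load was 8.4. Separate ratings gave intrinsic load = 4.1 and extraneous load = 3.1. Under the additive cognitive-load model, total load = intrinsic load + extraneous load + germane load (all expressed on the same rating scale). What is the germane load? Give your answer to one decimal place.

1.2

germane load = total − intrinsic − extraneous
             = 8.4 − 4.1 − 3.1 = 1.2.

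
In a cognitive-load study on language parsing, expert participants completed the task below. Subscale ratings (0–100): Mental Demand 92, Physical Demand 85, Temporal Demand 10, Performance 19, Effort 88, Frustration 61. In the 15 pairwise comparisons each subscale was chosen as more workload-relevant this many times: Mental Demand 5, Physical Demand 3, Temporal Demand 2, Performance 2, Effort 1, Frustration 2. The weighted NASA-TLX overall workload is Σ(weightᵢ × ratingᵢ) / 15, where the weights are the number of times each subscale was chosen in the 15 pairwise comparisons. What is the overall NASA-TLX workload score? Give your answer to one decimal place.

65.5

The tallies are the weights (they sum to 15).
Weighted sum = 5·92 + 3·85 + 2·10 + 2·19 + 1·88 + 2·61
            = 460 + 255 + 20 + 38 + 88 + 122 = 983.
Overall workload = 983 / 15 = 65.5333 ≈ 65.5.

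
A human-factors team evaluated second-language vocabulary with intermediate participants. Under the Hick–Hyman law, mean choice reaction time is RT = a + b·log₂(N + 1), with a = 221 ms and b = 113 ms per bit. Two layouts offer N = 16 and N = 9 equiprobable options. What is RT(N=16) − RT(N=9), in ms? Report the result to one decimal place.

86.5

RT(16) = 221 + 113·log₂(17) = 221 + 113·4.0875 = 682.8875 ms.
RT(9) = 221 + 113·log₂(10) = 221 + 113·3.3219 = 596.3747 ms.
Difference = 682.8875 − 596.3747 = 86.5128 ≈ 86.5 ms.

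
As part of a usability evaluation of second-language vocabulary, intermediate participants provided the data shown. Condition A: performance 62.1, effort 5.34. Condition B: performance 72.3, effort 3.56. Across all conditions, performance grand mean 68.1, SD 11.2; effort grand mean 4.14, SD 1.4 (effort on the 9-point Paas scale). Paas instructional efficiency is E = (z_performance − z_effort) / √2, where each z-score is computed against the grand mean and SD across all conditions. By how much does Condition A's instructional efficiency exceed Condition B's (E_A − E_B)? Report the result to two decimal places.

-1.54

Condition A: z_P = (62.1 − 68.1)/11.2 = -0.5357; z_E = (5.34 − 4.14)/1.4 = 0.8571; E_A = (-0.5357 − 0.8571)/√2 = -0.9849.
Condition B: z_P = (72.3 − 68.1)/11.2 = 0.3750; z_E = (3.56 − 4.14)/1.4 = -0.4143; E_B = (0.3750 − (-0.4143))/√2 = 0.5581.
E_A − E_B = -0.9849 − 0.5581 = -1.5430 ≈ -1.54.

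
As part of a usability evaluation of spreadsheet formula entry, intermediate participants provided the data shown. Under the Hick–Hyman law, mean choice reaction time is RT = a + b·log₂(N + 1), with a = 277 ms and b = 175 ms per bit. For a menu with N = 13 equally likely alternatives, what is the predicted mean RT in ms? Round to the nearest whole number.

log₂(13 + 1) = log₂(14) = 3.8074.
RT = 277 + 175 × 3.8074 = 277 + 666.2950 = 943.2950 ms.
≈ 943 ms.

943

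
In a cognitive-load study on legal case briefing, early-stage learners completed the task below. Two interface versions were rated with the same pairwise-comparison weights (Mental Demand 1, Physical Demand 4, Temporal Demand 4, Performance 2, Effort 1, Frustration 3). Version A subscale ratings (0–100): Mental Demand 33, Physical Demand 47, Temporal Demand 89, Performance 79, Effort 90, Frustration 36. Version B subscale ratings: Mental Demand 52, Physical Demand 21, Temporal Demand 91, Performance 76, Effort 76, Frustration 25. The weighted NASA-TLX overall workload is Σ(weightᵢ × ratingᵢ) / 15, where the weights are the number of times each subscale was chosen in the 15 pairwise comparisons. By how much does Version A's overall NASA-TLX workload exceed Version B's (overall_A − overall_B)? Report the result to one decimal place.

Version A weighted sum = 1·33 + 4·47 + 4·89 + 2·79 + 1·90 + 3·36 = 33 + 188 + 356 + 158 + 90 + 108 = 933; overall_A = 933/15 = 62.2000.
Version B weighted sum = 1·52 + 4·21 + 4·91 + 2·76 + 1·76 + 3·25 = 52 + 84 + 364 + 152 + 76 + 75 = 803; overall_B = 803/15 = 53.5333.
Difference = 62.2000 − 53.5333 = 8.6667 ≈ 8.7.

8.7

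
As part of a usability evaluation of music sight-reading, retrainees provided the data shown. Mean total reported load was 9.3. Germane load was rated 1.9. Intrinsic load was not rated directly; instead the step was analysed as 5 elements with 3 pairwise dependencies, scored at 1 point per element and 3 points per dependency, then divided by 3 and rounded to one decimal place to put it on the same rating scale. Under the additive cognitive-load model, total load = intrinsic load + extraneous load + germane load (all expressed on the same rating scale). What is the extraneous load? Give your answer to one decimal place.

2.7

Intrinsic (element-interactivity): (5 × 1 + 3 × 3) / 3 = 14 / 3 = 4.6667 → 4.7.
extraneous load = total − intrinsic − germane
             = 9.3 − 4.7 − 1.9 = 2.7.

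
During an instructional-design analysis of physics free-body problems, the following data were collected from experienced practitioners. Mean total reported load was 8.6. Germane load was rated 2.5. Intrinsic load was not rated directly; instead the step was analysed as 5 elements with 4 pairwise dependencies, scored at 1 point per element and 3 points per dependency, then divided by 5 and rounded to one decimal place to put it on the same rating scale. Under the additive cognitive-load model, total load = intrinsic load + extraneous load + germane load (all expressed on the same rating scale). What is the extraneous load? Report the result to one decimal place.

2.7

Intrinsic (element-interactivity): (5 × 1 + 4 × 3) / 5 = 17 / 5 = 3.4000 → 3.4.
extraneous load = total − intrinsic − germane
             = 8.6 − 3.4 − 2.5 = 2.7.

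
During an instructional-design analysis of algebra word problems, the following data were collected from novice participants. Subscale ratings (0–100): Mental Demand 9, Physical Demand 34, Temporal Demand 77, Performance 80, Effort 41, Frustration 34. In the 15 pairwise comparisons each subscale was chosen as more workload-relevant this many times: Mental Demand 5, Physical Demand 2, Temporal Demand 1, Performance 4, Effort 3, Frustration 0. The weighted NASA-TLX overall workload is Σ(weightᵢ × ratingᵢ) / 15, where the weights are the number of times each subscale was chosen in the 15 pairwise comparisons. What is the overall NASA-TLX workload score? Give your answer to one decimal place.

The tallies are the weights (they sum to 15).
Weighted sum = 5·9 + 2·34 + 1·77 + 4·80 + 3·41 + 0·34
            = 45 + 68 + 77 + 320 + 123 + 0 = 633.
Overall workload = 633 / 15 = 42.2000 ≈ 42.2.

42.2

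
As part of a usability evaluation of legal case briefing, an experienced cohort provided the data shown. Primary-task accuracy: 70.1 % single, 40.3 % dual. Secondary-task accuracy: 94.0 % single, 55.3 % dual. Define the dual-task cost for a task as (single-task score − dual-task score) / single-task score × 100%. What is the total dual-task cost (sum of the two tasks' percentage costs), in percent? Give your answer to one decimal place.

Primary cost = (70.1 − 40.3) / 70.1 × 100% = 42.5107%.
Secondary cost = (94.0 − 55.3) / 94.0 × 100% = 41.1702%.
Total = 42.5107% + 41.1702% = 83.6809% ≈ 83.7%.

83.7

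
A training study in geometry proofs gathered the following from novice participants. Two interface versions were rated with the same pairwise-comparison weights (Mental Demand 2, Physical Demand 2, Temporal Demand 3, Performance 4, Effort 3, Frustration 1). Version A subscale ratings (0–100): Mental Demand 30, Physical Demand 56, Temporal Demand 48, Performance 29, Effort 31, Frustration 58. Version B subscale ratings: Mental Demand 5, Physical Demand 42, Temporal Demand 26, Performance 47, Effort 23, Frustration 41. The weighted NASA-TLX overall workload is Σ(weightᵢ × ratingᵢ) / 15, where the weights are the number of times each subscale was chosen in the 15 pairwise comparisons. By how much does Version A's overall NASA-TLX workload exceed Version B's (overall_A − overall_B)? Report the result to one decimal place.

7.5

Version A weighted sum = 2·30 + 2·56 + 3·48 + 4·29 + 3·31 + 1·58 = 60 + 112 + 144 + 116 + 93 + 58 = 583; overall_A = 583/15 = 38.8667.
Version B weighted sum = 2·5 + 2·42 + 3·26 + 4·47 + 3·23 + 1·41 = 10 + 84 + 78 + 188 + 69 + 41 = 470; overall_B = 470/15 = 31.3333.
Difference = 38.8667 − 31.3333 = 7.5334 ≈ 7.5.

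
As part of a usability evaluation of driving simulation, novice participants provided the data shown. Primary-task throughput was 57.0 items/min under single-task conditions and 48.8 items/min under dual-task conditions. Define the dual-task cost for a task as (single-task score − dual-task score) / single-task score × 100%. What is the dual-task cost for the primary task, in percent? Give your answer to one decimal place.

14.4

Cost = (57.0 − 48.8) / 57.0 × 100%
     = 8.2000 / 57.0 × 100% = 14.3860%.
≈ 14.4%.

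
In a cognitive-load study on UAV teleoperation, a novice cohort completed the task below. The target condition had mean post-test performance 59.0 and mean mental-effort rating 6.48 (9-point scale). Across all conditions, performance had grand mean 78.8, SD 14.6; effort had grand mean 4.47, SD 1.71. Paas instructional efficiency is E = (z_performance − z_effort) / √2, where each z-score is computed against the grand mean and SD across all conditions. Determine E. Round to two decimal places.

-1.79

z_performance = (59.0 − 78.8) / 14.6 = -19.8000 / 14.6 = -1.3562.
z_effort = (6.48 − 4.47) / 1.71 = 2.0100 / 1.71 = 1.1754.
z_P − z_E = -1.3562 − 1.1754 = -2.5316.
E = -2.5316 / √2 = -2.5316 / 1.41421 = -1.7901 ≈ -1.79.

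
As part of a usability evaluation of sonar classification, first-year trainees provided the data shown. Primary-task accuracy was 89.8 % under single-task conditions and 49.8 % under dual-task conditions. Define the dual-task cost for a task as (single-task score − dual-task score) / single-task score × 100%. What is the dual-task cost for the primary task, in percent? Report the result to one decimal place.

Cost = (89.8 − 49.8) / 89.8 × 100%
     = 40.0000 / 89.8 × 100% = 44.5434%.
≈ 44.5%.

44.5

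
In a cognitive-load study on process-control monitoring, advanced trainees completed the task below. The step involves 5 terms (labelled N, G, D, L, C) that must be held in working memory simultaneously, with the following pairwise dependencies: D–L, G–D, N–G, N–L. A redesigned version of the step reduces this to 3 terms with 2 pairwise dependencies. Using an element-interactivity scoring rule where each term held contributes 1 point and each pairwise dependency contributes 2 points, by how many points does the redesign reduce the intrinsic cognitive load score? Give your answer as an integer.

6

Original: 5 × 1 + 4 × 2 = 5 + 8 = 13.
Redesigned: 3 × 1 + 2 × 2 = 3 + 4 = 7.
Reduction = 13 − 7 = 6.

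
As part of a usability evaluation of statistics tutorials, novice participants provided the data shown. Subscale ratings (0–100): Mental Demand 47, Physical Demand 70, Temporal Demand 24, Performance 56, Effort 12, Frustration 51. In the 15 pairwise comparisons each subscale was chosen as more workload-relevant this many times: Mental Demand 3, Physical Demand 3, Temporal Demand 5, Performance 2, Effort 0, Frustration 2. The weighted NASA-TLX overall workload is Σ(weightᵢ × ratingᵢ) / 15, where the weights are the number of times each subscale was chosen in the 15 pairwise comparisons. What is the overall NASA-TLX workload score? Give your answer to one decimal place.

The tallies are the weights (they sum to 15).
Weighted sum = 3·47 + 3·70 + 5·24 + 2·56 + 0·12 + 2·51
            = 141 + 210 + 120 + 112 + 0 + 102 = 685.
Overall workload = 685 / 15 = 45.6667 ≈ 45.7.

45.7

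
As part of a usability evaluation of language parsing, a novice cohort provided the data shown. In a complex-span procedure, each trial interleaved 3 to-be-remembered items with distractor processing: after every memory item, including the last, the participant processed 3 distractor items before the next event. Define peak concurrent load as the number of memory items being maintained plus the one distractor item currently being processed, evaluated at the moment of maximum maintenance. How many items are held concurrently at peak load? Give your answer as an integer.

4

Maintenance is greatest during the distractor(s) after memory item 3: all 3 memory items are being held.
One distractor item is concurrently being processed.
Peak concurrent load = 3 + 1 = 4 items.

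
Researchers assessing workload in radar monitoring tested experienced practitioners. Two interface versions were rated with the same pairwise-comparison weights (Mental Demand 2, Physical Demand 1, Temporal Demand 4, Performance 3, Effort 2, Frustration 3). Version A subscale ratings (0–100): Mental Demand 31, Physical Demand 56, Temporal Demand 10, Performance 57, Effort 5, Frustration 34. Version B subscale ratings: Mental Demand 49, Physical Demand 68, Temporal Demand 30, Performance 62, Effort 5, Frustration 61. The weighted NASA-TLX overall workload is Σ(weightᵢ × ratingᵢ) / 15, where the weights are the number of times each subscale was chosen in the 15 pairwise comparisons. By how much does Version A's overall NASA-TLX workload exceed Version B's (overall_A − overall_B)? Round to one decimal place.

Version A weighted sum = 2·31 + 1·56 + 4·10 + 3·57 + 2·5 + 3·34 = 62 + 56 + 40 + 171 + 10 + 102 = 441; overall_A = 441/15 = 29.4000.
Version B weighted sum = 2·49 + 1·68 + 4·30 + 3·62 + 2·5 + 3·61 = 98 + 68 + 120 + 186 + 10 + 183 = 665; overall_B = 665/15 = 44.3333.
Difference = 29.4000 − 44.3333 = -14.9333 ≈ -14.9.

-14.9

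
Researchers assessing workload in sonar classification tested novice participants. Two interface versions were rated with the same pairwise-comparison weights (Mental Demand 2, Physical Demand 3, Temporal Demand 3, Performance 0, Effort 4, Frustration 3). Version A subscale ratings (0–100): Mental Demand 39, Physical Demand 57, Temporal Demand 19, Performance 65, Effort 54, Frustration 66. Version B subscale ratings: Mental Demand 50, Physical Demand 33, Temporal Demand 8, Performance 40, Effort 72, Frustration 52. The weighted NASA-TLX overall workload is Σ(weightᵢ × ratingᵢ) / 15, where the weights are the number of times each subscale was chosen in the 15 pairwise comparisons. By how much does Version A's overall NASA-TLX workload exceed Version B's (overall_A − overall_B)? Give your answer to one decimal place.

Version A weighted sum = 2·39 + 3·57 + 3·19 + 0·65 + 4·54 + 3·66 = 78 + 171 + 57 + 0 + 216 + 198 = 720; overall_A = 720/15 = 48.0000.
Version B weighted sum = 2·50 + 3·33 + 3·8 + 0·40 + 4·72 + 3·52 = 100 + 99 + 24 + 0 + 288 + 156 = 667; overall_B = 667/15 = 44.4667.
Difference = 48.0000 − 44.4667 = 3.5333 ≈ 3.5.

3.5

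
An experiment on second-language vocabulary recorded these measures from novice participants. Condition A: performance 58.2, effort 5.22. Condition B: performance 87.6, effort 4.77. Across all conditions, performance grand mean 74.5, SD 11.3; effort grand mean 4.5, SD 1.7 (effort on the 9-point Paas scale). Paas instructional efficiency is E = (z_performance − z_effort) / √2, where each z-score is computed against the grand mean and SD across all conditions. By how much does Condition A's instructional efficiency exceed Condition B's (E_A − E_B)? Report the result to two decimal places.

Condition A: z_P = (58.2 − 74.5)/11.3 = -1.4425; z_E = (5.22 − 4.5)/1.7 = 0.4235; E_A = (-1.4425 − 0.4235)/√2 = -1.3195.
Condition B: z_P = (87.6 − 74.5)/11.3 = 1.1593; z_E = (4.77 − 4.5)/1.7 = 0.1588; E_B = (1.1593 − 0.1588)/√2 = 0.7075.
E_A − E_B = -1.3195 − 0.7075 = -2.0270 ≈ -2.03.

-2.03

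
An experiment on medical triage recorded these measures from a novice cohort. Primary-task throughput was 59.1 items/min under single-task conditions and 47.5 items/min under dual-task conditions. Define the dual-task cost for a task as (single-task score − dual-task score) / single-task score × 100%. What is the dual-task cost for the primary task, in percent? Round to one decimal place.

Cost = (59.1 − 47.5) / 59.1 × 100%
     = 11.6000 / 59.1 × 100% = 19.6277%.
≈ 19.6%.

19.6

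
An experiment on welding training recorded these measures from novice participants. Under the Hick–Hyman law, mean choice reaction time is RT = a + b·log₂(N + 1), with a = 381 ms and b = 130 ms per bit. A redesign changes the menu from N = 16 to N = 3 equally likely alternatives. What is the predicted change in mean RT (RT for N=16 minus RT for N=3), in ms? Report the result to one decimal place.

271.4

RT(16) = 381 + 130·log₂(17) = 381 + 130·4.0875 = 912.3750 ms.
RT(3) = 381 + 130·log₂(4) = 381 + 130·2.0000 = 641.0000 ms.
Difference = 912.3750 − 641.0000 = 271.3750 ≈ 271.4 ms.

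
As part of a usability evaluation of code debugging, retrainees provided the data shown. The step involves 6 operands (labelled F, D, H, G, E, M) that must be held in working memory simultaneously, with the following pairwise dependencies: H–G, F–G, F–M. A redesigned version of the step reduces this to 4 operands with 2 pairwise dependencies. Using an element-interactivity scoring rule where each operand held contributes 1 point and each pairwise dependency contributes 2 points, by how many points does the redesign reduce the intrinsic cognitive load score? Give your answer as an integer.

4

Original: 6 × 1 + 3 × 2 = 6 + 6 = 12.
Redesigned: 4 × 1 + 2 × 2 = 4 + 4 = 8.
Reduction = 12 − 8 = 4.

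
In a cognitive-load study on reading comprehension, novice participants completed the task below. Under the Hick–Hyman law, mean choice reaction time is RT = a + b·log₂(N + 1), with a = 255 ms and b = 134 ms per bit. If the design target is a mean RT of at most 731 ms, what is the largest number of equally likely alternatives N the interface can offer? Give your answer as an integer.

10

Set 255 + 134·log₂(N + 1) ≤ 731.
log₂(N + 1) ≤ (731 − 255) / 134 = 3.5522.
N + 1 ≤ 2^3.5522 = 11.7306.
N ≤ 10.7306, so the largest integer N is 10.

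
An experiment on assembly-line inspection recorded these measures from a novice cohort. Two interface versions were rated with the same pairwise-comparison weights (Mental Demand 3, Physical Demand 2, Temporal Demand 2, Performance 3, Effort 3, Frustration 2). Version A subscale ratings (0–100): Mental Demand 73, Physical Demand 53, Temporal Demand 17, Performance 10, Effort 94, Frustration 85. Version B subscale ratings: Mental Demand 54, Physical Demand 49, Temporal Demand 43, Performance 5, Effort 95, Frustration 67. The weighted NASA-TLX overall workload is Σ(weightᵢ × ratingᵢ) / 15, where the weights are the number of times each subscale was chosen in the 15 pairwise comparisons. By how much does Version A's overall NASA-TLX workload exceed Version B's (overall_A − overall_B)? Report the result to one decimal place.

Version A weighted sum = 3·73 + 2·53 + 2·17 + 3·10 + 3·94 + 2·85 = 219 + 106 + 34 + 30 + 282 + 170 = 841; overall_A = 841/15 = 56.0667.
Version B weighted sum = 3·54 + 2·49 + 2·43 + 3·5 + 3·95 + 2·67 = 162 + 98 + 86 + 15 + 285 + 134 = 780; overall_B = 780/15 = 52.0000.
Difference = 56.0667 − 52.0000 = 4.0667 ≈ 4.1.

4.1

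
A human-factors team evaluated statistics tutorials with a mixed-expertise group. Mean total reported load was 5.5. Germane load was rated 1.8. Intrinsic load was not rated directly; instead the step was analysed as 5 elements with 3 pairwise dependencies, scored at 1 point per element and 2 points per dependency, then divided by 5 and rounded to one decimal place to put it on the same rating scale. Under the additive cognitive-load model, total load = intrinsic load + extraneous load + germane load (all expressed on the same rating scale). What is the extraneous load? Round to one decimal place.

1.5

Intrinsic (element-interactivity): (5 × 1 + 3 × 2) / 5 = 11 / 5 = 2.2000 → 2.2.
extraneous load = total − intrinsic − germane
             = 5.5 − 2.2 − 1.8 = 1.5.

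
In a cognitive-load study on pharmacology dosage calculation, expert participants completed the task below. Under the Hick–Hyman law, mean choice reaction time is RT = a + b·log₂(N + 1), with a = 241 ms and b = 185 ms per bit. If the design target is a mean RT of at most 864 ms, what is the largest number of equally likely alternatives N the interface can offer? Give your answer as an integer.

9

Set 241 + 185·log₂(N + 1) ≤ 864.
log₂(N + 1) ≤ (864 − 241) / 185 = 3.3676.
N + 1 ≤ 2^3.3676 = 10.3216.
N ≤ 9.3216, so the largest integer N is 9.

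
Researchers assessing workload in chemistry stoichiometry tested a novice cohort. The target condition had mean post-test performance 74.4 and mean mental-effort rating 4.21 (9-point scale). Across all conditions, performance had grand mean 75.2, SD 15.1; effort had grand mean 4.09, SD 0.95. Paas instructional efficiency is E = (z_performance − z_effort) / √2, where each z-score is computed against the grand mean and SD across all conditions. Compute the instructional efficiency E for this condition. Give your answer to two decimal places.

-0.13

z_performance = (74.4 − 75.2) / 15.1 = -0.8000 / 15.1 = -0.0530.
z_effort = (4.21 − 4.09) / 0.95 = 0.1200 / 0.95 = 0.1263.
z_P − z_E = -0.0530 − 0.1263 = -0.1793.
E = -0.1793 / √2 = -0.1793 / 1.41421 = -0.1268 ≈ -0.13.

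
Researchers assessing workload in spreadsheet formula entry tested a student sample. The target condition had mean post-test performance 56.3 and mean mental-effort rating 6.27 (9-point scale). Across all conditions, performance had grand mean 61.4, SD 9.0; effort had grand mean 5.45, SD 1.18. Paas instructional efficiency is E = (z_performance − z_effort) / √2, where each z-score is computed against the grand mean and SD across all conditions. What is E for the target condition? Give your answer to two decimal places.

-0.89

z_performance = (56.3 − 61.4) / 9.0 = -5.1000 / 9.0 = -0.5667.
z_effort = (6.27 − 5.45) / 1.18 = 0.8200 / 1.18 = 0.6949.
z_P − z_E = -0.5667 − 0.6949 = -1.2616.
E = -1.2616 / √2 = -1.2616 / 1.41421 = -0.8921 ≈ -0.89.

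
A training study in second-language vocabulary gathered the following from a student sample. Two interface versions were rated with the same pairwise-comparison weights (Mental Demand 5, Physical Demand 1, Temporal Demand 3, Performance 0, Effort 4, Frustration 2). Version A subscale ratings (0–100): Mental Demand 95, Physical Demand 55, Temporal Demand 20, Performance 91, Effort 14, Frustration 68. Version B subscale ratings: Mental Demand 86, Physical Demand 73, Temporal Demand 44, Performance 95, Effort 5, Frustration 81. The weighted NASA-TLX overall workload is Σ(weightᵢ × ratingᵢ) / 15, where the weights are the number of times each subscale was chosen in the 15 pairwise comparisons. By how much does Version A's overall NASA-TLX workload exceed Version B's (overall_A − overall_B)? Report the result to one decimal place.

-2.3

Version A weighted sum = 5·95 + 1·55 + 3·20 + 0·91 + 4·14 + 2·68 = 475 + 55 + 60 + 0 + 56 + 136 = 782; overall_A = 782/15 = 52.1333.
Version B weighted sum = 5·86 + 1·73 + 3·44 + 0·95 + 4·5 + 2·81 = 430 + 73 + 132 + 0 + 20 + 162 = 817; overall_B = 817/15 = 54.4667.
Difference = 52.1333 − 54.4667 = -2.3334 ≈ -2.3.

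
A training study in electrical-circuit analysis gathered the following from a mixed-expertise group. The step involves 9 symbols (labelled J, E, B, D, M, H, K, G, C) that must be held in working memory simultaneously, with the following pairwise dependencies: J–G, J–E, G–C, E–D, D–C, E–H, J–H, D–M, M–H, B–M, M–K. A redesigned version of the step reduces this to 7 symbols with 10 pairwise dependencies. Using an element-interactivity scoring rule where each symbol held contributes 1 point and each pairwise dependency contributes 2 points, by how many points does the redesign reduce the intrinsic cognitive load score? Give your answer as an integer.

Original: 9 × 1 + 11 × 2 = 9 + 22 = 31.
Redesigned: 7 × 1 + 10 × 2 = 7 + 20 = 27.
Reduction = 31 − 27 = 4.

4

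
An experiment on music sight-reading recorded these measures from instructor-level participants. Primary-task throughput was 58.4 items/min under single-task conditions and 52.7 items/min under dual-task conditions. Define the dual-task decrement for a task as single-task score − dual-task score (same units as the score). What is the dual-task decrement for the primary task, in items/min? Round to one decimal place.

Decrement = 58.4 − 52.7 = 5.7000 items/min ≈ 5.7 items/min.

5.7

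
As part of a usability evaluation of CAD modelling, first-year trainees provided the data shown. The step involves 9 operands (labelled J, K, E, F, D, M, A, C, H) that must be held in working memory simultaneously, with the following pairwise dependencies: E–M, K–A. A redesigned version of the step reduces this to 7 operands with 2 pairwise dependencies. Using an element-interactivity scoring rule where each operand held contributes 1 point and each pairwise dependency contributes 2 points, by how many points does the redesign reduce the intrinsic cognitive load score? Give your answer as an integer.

Original: 9 × 1 + 2 × 2 = 9 + 4 = 13.
Redesigned: 7 × 1 + 2 × 2 = 7 + 4 = 11.
Reduction = 13 − 11 = 2.

2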